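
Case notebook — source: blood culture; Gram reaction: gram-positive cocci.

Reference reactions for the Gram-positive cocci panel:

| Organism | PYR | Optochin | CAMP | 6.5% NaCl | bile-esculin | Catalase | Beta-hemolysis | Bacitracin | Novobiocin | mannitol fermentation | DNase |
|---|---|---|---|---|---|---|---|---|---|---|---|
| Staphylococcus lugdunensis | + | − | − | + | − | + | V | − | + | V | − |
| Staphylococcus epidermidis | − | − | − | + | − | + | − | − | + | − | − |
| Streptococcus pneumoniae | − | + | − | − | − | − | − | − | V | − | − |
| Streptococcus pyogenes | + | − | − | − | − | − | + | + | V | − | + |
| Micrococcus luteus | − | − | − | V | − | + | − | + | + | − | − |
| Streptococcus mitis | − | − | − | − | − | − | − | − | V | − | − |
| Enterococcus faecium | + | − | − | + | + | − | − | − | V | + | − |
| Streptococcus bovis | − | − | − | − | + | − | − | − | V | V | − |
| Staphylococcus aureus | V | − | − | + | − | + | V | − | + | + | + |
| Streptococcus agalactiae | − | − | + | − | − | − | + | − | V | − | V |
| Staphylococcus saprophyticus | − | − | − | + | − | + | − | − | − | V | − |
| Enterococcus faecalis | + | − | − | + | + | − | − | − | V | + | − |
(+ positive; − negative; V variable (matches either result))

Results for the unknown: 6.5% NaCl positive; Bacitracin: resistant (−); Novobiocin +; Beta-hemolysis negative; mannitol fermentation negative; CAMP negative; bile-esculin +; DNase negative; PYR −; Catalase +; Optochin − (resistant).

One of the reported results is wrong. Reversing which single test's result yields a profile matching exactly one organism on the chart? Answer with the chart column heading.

bile-esculin

As reported, no row in the chart matches all 11 reactions.
Reversing Novobiocin → still no organism matches.
Reversing bile-esculin (to −) → unique match: Staphylococcus epidermidis.
Reversing Beta-hemolysis → still no organism matches.
Reversing PYR → still no organism matches.
Reversing Bacitracin → still no organism matches.
Reversing 6.5% NaCl → still no organism matches.
Reversing mannitol fermentation → still no organism matches.
Reversing CAMP → still no organism matches.
Reversing Optochin → still no organism matches.
Reversing DNase → still no organism matches.
Reversing Catalase → still no organism matches.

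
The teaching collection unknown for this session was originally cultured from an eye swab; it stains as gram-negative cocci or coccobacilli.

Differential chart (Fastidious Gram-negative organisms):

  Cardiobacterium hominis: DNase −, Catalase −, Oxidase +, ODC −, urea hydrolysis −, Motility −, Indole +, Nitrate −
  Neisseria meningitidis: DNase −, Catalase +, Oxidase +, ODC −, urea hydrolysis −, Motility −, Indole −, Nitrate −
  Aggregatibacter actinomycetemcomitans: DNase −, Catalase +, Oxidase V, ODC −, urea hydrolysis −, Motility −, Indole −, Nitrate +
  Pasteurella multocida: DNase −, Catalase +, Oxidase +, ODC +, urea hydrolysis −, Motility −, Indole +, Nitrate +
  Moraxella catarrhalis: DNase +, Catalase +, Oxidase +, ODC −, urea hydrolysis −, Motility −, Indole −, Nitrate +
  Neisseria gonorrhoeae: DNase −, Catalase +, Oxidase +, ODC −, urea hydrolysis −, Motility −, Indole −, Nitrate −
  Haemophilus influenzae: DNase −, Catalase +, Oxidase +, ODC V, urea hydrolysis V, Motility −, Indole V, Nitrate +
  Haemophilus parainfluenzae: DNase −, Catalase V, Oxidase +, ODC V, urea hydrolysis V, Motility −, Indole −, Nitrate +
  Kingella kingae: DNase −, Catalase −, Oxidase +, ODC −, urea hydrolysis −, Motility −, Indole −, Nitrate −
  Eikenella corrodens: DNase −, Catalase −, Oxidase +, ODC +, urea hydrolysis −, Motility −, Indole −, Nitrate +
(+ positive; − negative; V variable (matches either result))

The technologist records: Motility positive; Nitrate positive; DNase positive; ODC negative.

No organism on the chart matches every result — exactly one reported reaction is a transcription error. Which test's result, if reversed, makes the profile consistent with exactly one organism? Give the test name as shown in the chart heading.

Motility

As reported, no row in the chart matches all 4 reactions.
Reversing Nitrate → still no organism matches.
Reversing ODC → still no organism matches.
Reversing Motility (to −) → unique match: Moraxella catarrhalis.
Reversing DNase → still no organism matches.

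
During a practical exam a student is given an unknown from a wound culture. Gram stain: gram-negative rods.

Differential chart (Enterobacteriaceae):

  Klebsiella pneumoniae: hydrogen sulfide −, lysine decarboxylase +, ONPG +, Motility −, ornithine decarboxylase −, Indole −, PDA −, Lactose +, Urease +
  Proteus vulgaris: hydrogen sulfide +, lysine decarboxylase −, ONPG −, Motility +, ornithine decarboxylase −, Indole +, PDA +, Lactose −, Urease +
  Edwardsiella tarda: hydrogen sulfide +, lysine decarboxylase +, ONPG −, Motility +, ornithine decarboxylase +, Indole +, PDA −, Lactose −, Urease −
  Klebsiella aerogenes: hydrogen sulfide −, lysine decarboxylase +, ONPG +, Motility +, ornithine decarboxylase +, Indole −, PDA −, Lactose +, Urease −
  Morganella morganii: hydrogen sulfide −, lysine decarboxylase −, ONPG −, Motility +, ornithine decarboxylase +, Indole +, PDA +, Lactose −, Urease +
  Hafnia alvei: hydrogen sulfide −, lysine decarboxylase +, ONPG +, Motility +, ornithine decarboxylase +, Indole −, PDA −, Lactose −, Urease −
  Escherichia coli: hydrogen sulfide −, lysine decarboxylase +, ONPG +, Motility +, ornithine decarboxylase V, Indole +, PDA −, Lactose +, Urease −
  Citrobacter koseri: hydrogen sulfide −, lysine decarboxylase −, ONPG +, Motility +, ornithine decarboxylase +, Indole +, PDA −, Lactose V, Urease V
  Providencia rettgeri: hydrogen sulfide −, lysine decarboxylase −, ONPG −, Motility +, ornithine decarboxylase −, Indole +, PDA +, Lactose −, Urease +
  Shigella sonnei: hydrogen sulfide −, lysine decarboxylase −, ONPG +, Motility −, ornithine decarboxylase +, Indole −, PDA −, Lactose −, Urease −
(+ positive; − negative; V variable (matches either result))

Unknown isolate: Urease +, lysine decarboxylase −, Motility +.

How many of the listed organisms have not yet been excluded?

lysine decarboxylase −: excludes 5 organisms — 5 left.
Motility +: excludes Shigella sonnei — 4 left.
Urease +: all 4 remaining candidates are consistent.
Still consistent: Citrobacter koseri, Morganella morganii, Proteus vulgaris, Providencia rettgeri.

4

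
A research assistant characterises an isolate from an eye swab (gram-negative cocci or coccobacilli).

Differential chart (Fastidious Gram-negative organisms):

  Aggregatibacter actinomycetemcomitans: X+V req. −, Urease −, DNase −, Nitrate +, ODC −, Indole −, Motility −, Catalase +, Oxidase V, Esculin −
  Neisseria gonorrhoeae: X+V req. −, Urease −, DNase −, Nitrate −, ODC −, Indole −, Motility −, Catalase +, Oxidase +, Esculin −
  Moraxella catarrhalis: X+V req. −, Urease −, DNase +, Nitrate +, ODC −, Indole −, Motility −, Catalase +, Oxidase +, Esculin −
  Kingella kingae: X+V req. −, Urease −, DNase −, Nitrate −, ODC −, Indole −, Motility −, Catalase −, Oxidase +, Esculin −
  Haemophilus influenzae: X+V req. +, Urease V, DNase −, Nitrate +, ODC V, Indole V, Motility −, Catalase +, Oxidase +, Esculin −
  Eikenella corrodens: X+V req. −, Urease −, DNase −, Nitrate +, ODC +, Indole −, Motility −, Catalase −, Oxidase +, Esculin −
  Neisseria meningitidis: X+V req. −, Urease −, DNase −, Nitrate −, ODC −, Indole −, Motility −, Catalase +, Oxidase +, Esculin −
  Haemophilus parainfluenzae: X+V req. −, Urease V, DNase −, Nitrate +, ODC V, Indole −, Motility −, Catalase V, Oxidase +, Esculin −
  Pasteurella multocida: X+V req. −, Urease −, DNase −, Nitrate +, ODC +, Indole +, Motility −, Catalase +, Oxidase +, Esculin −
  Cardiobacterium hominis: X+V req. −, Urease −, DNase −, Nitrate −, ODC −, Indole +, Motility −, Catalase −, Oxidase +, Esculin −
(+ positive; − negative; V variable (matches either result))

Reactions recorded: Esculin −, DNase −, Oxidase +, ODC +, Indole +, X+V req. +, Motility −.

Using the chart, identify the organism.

Motility −: all 10 remaining candidates are consistent.
DNase −: excludes Moraxella catarrhalis — 9 left.
Indole +: excludes 6 organisms — 3 left.
Esculin −: all 3 remaining candidates are consistent.
Oxidase +: all 3 remaining candidates are consistent.
ODC +: excludes Cardiobacterium hominis — 2 left.
X+V req. +: excludes Pasteurella multocida — 1 left.

Haemophilus influenzae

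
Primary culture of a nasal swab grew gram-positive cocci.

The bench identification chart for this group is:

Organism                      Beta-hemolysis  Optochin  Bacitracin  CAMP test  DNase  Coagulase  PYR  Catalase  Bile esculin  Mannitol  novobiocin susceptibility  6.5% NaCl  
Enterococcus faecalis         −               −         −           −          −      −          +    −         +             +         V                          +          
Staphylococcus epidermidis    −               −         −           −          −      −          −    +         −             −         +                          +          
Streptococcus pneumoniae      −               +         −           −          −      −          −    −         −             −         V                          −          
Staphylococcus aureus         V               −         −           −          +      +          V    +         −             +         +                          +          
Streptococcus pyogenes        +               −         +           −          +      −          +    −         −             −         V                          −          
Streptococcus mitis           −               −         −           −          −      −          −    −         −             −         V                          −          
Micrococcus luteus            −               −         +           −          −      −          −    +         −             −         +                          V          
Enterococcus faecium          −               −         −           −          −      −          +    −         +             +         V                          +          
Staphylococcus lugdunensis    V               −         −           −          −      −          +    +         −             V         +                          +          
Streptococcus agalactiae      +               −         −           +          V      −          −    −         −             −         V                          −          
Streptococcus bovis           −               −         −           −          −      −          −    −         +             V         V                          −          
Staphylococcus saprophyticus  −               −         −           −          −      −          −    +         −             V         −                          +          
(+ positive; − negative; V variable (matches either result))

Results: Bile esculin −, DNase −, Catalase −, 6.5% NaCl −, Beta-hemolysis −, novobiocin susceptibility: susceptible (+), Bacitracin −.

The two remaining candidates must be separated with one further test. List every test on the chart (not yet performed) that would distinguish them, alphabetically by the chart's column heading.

Optochin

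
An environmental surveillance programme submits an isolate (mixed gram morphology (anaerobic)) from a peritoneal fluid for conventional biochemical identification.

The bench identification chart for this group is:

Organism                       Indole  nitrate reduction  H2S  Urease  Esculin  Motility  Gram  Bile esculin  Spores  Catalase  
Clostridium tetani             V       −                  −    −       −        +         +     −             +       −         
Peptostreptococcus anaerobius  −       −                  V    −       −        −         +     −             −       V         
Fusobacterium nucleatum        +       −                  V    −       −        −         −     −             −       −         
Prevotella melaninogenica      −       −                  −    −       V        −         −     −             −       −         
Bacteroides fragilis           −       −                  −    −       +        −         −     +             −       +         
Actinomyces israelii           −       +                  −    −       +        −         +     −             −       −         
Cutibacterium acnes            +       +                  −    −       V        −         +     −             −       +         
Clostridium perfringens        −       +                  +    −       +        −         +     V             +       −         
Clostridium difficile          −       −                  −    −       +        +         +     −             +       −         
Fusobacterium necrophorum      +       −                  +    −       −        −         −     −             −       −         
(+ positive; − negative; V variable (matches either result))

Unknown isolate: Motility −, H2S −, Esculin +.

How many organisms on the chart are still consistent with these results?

4

Esculin +: excludes Clostridium tetani, Peptostreptococcus anaerobius, Fusobacterium nucleatum, Fusobacterium necrophorum — 6 left.
Motility −: excludes Clostridium difficile — 5 left.
H2S −: excludes Clostridium perfringens — 4 left.
Still consistent: Actinomyces israelii, Bacteroides fragilis, Cutibacterium acnes, Prevotella melaninogenica.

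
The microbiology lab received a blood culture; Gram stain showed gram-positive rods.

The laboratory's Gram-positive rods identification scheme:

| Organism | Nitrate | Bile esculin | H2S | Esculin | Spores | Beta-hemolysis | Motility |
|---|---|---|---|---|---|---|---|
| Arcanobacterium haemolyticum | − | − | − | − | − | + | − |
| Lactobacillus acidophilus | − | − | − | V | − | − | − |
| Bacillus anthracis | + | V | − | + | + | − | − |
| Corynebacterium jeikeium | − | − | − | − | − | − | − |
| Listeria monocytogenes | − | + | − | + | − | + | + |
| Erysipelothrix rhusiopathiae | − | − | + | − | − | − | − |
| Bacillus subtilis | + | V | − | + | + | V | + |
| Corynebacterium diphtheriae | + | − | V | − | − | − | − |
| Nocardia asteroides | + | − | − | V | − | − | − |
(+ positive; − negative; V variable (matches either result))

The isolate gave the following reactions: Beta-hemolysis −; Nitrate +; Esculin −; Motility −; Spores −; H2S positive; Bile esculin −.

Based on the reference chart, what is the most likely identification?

Corynebacterium diphtheriae

H2S +: excludes 7 organisms — 2 left.
Esculin −: all 2 remaining candidates are consistent.
Spores −: all 2 remaining candidates are consistent.
Motility −: all 2 remaining candidates are consistent.
Beta-hemolysis −: all 2 remaining candidates are consistent.
Nitrate +: excludes Erysipelothrix rhusiopathiae — 1 left.
Bile esculin −: the one remaining candidate is consistent.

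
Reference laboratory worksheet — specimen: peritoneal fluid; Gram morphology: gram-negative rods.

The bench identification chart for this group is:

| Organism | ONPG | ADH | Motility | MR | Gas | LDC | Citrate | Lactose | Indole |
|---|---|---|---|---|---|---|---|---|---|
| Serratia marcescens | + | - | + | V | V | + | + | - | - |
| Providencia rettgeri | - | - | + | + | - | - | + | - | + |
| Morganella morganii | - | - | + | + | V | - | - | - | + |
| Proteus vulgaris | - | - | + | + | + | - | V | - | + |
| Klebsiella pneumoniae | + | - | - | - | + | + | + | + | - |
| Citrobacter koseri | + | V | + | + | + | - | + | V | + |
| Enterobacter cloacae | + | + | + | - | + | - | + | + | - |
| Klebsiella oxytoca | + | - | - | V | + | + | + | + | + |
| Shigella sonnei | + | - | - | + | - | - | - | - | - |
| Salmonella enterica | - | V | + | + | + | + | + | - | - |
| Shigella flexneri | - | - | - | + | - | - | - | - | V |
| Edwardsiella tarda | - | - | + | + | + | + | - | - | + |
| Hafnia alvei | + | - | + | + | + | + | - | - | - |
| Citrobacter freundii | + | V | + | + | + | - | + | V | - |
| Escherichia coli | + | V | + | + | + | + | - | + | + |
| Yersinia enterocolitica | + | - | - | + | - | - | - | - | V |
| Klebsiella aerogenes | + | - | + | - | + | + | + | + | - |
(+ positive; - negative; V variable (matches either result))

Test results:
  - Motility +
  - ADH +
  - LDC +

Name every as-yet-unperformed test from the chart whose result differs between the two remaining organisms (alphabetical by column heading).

Citrate, Indole, Lactose, ONPG

Motility +: excludes 5 organisms — 12 left.
ADH +: excludes 7 organisms — 5 left.
LDC +: excludes Citrobacter koseri, Enterobacter cloacae, Citrobacter freundii — 2 left.
Two candidates remain: Escherichia coli and Salmonella enterica.
  ONPG: Escherichia coli +, Salmonella enterica - — discriminates.
  MR: + vs + — same for both, does not separate.
  Gas: + vs + — same for both, does not separate.
  Citrate: Escherichia coli -, Salmonella enterica + — discriminates.
  Lactose: Escherichia coli +, Salmonella enterica - — discriminates.
  Indole: Escherichia coli +, Salmonella enterica - — discriminates.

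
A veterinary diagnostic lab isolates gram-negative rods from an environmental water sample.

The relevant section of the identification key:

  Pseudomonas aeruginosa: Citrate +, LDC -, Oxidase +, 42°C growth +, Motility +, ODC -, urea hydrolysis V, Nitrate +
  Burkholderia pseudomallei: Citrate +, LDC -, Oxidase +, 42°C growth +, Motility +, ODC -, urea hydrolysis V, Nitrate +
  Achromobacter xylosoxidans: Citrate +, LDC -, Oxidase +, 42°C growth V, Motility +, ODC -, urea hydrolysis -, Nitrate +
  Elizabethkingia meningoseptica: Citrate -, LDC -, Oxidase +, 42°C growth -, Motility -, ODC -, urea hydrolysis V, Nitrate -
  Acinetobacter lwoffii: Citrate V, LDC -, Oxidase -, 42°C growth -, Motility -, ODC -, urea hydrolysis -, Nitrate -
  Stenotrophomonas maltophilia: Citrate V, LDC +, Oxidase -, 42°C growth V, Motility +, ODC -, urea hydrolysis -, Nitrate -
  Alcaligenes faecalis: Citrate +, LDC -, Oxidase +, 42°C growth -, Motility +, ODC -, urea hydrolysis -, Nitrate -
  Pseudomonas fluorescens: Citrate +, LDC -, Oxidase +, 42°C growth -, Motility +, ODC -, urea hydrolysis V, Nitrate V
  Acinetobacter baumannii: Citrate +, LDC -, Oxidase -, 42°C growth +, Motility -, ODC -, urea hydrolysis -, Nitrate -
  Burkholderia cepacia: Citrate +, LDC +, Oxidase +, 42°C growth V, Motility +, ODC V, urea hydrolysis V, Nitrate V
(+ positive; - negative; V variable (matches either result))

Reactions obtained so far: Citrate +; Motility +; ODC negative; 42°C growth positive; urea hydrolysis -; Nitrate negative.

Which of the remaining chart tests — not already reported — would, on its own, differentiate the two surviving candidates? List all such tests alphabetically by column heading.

Oxidase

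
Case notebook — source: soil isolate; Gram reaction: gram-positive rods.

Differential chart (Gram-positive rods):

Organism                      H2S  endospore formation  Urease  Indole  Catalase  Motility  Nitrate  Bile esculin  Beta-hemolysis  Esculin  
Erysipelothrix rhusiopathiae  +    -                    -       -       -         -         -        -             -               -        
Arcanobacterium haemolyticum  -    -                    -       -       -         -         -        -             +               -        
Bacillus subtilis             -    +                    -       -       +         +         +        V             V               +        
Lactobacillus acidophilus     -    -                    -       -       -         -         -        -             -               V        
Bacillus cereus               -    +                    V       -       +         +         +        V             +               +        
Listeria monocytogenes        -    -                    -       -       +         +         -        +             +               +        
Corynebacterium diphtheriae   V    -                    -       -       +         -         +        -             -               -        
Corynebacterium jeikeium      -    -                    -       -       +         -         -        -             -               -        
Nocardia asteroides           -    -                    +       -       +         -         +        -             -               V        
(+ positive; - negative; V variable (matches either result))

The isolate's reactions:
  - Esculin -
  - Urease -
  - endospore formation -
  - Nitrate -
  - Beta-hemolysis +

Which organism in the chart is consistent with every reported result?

Arcanobacterium haemolyticum

endospore formation -: excludes Bacillus subtilis, Bacillus cereus — 7 left.
Urease -: excludes Nocardia asteroides — 6 left.
Esculin -: excludes Listeria monocytogenes — 5 left.
Nitrate -: excludes Corynebacterium diphtheriae — 4 left.
Beta-hemolysis +: excludes Erysipelothrix rhusiopathiae, Lactobacillus acidophilus, Corynebacterium jeikeium — 1 left.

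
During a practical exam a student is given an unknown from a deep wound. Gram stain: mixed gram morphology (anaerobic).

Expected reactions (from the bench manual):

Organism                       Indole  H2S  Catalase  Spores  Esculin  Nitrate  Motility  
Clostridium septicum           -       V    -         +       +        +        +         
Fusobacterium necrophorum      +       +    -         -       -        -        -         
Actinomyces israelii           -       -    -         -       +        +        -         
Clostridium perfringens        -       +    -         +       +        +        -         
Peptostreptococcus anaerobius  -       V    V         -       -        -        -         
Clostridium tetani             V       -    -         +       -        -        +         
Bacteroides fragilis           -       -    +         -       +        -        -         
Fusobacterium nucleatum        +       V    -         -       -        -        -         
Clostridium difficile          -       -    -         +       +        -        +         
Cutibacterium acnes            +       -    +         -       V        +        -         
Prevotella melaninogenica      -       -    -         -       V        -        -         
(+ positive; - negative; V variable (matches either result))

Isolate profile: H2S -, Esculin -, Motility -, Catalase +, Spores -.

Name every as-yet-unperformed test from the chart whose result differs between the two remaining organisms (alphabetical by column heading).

Catalase +: excludes 8 organisms — 3 left.
Motility -: all 3 remaining candidates are consistent.
H2S -: all 3 remaining candidates are consistent.
Spores -: all 3 remaining candidates are consistent.
Esculin -: excludes Bacteroides fragilis — 2 left.
Two candidates remain: Cutibacterium acnes and Peptostreptococcus anaerobius.
  Indole: Cutibacterium acnes +, Peptostreptococcus anaerobius - — discriminates.
  Nitrate: Cutibacterium acnes +, Peptostreptococcus anaerobius - — discriminates.

Indole, Nitrate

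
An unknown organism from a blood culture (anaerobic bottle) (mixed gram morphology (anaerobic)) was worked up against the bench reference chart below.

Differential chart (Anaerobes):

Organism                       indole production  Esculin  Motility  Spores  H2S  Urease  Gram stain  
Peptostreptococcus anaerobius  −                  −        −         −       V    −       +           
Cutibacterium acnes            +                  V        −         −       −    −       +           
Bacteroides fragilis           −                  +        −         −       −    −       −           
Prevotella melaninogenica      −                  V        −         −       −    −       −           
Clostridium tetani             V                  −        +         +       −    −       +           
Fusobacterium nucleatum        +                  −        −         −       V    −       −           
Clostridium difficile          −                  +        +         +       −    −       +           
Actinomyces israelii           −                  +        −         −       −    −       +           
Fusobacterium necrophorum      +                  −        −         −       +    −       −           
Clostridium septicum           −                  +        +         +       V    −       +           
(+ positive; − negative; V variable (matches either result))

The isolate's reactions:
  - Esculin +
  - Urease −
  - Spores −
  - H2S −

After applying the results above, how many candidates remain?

4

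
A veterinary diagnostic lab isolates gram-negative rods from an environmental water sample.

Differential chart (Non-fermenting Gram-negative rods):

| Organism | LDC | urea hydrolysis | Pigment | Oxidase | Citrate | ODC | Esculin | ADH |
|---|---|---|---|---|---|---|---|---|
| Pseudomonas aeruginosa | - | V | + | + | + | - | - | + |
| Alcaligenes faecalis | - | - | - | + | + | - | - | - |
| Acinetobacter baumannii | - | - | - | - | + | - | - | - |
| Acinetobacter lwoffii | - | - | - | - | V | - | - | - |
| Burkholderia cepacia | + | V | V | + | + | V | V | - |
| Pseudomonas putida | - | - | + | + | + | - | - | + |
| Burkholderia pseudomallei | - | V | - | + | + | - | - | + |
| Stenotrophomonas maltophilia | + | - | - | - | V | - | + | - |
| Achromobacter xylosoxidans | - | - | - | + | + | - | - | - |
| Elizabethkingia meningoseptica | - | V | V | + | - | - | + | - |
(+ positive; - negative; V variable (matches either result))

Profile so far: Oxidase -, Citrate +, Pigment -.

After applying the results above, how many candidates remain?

3

Pigment -: excludes Pseudomonas aeruginosa, Pseudomonas putida — 8 left.
Citrate +: excludes Elizabethkingia meningoseptica — 7 left.
Oxidase -: excludes Alcaligenes faecalis, Burkholderia cepacia, Burkholderia pseudomallei, Achromobacter xylosoxidans — 3 left.
Still consistent: Acinetobacter baumannii, Acinetobacter lwoffii, Stenotrophomonas maltophilia.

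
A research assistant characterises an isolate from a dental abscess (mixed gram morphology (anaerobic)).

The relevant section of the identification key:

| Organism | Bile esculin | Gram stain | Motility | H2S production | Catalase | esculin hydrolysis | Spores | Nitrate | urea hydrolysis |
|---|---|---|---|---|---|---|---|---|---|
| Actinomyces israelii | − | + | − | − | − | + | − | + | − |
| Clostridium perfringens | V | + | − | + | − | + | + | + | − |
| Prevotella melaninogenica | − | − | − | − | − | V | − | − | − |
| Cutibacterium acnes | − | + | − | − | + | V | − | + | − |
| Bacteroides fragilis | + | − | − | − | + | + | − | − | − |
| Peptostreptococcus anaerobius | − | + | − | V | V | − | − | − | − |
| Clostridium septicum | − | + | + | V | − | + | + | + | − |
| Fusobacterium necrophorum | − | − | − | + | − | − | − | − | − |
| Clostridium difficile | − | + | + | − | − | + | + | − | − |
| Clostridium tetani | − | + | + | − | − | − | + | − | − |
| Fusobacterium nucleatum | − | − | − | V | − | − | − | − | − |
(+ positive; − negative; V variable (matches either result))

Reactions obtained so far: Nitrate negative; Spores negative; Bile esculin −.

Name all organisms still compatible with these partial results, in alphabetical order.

Spores −: excludes Clostridium perfringens, Clostridium septicum, Clostridium difficile, Clostridium tetani — 7 left.
Nitrate −: excludes Actinomyces israelii, Cutibacterium acnes — 5 left.
Bile esculin −: excludes Bacteroides fragilis — 4 left.

Fusobacterium necrophorum, Fusobacterium nucleatum, Peptostreptococcus anaerobius, Prevotella melaninogenica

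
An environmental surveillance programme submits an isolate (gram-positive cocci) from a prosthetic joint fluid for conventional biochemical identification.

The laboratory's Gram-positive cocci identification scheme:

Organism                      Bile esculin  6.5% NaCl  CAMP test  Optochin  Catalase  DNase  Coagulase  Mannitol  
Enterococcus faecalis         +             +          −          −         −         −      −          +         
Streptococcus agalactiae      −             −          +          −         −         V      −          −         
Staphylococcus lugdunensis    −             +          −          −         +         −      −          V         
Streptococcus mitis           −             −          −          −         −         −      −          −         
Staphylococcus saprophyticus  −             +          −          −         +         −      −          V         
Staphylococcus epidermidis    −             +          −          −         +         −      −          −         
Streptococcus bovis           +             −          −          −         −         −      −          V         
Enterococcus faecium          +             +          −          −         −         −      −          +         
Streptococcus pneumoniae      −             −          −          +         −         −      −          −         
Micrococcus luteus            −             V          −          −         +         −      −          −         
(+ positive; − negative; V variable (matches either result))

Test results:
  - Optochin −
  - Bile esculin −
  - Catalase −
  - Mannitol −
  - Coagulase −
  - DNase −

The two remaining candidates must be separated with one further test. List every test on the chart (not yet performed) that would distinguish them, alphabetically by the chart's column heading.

CAMP test

Mannitol −: excludes Enterococcus faecalis, Enterococcus faecium — 8 left.
Bile esculin −: excludes Streptococcus bovis — 7 left.
Catalase −: excludes Staphylococcus lugdunensis, Staphylococcus saprophyticus, Staphylococcus epidermidis, Micrococcus luteus — 3 left.
DNase −: all 3 remaining candidates are consistent.
Coagulase −: all 3 remaining candidates are consistent.
Optochin −: excludes Streptococcus pneumoniae — 2 left.
Two candidates remain: Streptococcus agalactiae and Streptococcus mitis.
  6.5% NaCl: − vs − — same for both, does not separate.
  CAMP test: Streptococcus agalactiae +, Streptococcus mitis − — discriminates.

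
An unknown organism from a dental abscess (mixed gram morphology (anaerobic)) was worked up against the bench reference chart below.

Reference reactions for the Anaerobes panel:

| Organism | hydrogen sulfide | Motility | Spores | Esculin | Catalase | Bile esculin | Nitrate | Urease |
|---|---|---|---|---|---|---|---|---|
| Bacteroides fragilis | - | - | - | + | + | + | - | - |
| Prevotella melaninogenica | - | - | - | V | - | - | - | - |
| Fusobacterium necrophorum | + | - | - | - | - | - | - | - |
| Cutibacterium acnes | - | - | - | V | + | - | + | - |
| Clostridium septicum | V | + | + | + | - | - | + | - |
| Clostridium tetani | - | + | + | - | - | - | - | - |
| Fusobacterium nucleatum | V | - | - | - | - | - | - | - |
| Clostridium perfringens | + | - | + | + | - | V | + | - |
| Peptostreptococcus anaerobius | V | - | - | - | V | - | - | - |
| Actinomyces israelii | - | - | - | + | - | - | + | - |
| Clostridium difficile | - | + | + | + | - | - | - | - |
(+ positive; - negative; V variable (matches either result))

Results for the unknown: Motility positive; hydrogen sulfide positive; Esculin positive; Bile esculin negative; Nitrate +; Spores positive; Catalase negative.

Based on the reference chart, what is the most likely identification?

Catalase -: excludes Bacteroides fragilis, Cutibacterium acnes — 9 left.
Bile esculin -: all 9 remaining candidates are consistent.
hydrogen sulfide +: excludes Prevotella melaninogenica, Clostridium tetani, Actinomyces israelii, Clostridium difficile — 5 left.
Esculin +: excludes Fusobacterium necrophorum, Fusobacterium nucleatum, Peptostreptococcus anaerobius — 2 left.
Nitrate +: all 2 remaining candidates are consistent.
Motility +: excludes Clostridium perfringens — 1 left.
Spores +: the one remaining candidate is consistent.

Clostridium septicum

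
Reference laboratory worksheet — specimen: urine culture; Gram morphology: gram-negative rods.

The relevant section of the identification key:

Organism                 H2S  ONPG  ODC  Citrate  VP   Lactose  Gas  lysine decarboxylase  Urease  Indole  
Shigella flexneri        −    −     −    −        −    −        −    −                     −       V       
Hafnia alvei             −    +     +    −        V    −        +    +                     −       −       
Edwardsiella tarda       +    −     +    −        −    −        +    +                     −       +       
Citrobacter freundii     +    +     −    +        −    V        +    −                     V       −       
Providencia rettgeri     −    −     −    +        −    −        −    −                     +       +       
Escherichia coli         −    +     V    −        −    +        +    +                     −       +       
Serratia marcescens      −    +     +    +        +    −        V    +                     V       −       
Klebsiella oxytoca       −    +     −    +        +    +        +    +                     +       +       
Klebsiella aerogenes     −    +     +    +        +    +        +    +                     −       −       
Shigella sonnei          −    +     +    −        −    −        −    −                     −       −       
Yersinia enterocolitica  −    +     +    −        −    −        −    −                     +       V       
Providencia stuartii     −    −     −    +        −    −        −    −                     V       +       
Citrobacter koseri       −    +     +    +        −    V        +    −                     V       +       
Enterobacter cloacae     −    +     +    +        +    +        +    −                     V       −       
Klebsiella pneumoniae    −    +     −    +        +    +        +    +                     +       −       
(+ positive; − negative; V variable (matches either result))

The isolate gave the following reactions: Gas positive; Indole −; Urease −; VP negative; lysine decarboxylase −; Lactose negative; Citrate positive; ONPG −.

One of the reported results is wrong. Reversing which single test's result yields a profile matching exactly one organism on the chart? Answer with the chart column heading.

ONPG

As reported, no row in the chart matches all 8 reactions.
Reversing Indole → still no organism matches.
Reversing Lactose → still no organism matches.
Reversing Citrate → still no organism matches.
Reversing Urease → still no organism matches.
Reversing lysine decarboxylase → still no organism matches.
Reversing Gas → still no organism matches.
Reversing ONPG (to +) → unique match: Citrobacter freundii.
Reversing VP → still no organism matches.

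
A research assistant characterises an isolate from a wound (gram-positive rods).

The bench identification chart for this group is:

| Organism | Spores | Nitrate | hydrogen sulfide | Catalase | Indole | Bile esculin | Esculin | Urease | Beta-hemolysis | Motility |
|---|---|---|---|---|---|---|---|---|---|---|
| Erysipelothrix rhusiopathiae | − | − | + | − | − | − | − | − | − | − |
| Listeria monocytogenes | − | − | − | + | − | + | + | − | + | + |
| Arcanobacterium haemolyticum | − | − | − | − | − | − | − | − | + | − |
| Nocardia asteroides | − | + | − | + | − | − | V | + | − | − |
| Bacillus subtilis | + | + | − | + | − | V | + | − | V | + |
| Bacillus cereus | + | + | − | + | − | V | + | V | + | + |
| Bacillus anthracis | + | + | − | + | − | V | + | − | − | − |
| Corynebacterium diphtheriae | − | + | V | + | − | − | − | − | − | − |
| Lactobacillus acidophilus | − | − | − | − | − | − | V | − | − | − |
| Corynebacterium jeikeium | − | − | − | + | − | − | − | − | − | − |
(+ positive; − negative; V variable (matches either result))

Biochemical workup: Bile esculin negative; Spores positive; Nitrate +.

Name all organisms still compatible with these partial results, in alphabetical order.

Bile esculin −: excludes Listeria monocytogenes — 9 left.
Spores +: excludes 6 organisms — 3 left.
Nitrate +: all 3 remaining candidates are consistent.

Bacillus anthracis, Bacillus cereus, Bacillus subtilis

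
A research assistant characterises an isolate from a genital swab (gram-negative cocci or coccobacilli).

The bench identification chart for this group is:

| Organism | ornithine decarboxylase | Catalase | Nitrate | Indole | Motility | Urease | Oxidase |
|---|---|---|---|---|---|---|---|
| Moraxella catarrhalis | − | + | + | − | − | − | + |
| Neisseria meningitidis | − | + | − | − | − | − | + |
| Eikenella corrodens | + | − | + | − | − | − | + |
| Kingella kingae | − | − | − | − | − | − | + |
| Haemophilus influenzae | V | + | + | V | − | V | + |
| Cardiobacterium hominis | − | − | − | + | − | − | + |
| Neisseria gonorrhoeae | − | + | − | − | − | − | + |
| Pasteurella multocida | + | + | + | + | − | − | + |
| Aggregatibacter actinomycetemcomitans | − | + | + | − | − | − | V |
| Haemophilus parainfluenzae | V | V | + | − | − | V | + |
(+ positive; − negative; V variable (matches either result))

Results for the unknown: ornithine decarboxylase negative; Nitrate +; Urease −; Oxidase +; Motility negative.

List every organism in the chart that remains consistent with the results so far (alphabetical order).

Aggregatibacter actinomycetemcomitans, Haemophilus influenzae, Haemophilus parainfluenzae, Moraxella catarrhalis

ornithine decarboxylase −: excludes Eikenella corrodens, Pasteurella multocida — 8 left.
Oxidase +: all 8 remaining candidates are consistent.
Motility −: all 8 remaining candidates are consistent.
Urease −: all 8 remaining candidates are consistent.
Nitrate +: excludes Neisseria meningitidis, Kingella kingae, Cardiobacterium hominis, Neisseria gonorrhoeae — 4 left.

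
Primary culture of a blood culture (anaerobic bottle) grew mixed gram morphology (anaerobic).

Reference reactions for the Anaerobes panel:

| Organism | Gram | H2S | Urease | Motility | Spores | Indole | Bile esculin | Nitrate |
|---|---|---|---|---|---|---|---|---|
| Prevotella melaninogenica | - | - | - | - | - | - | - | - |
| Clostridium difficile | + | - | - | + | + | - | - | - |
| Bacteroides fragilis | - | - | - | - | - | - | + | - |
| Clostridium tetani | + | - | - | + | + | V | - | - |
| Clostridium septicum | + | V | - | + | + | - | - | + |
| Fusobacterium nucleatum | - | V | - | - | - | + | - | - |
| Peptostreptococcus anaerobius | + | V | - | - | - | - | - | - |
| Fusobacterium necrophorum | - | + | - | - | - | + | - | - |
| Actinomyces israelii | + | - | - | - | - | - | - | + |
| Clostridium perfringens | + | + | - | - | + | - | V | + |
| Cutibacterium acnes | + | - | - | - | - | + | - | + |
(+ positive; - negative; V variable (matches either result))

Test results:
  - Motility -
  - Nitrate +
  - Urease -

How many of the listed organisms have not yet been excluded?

3

Nitrate +: excludes 7 organisms — 4 left.
Motility -: excludes Clostridium septicum — 3 left.
Urease -: all 3 remaining candidates are consistent.
Still consistent: Actinomyces israelii, Clostridium perfringens, Cutibacterium acnes.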